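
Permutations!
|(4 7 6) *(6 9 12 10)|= 6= |(4 7 9 12 10 6)|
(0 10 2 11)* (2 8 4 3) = (0 10 8 4 3 2 11) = [10, 1, 11, 2, 3, 5, 6, 7, 4, 9, 8, 0]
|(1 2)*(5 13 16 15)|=|(1 2)(5 13 16 15)|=4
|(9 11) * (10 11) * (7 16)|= 6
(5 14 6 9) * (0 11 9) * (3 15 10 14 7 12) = (0 11 9 5 7 12 3 15 10 14 6) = [11, 1, 2, 15, 4, 7, 0, 12, 8, 5, 14, 9, 3, 13, 6, 10]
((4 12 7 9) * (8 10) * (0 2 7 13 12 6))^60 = ((0 2 7 9 4 6)(8 10)(12 13))^60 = (13)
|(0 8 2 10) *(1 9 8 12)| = 7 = |(0 12 1 9 8 2 10)|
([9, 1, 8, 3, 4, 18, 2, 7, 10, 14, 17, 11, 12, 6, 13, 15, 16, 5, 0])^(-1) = [18, 1, 6, 3, 4, 17, 13, 7, 2, 0, 8, 11, 12, 14, 9, 15, 16, 10, 5]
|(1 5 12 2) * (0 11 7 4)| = |(0 11 7 4)(1 5 12 2)| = 4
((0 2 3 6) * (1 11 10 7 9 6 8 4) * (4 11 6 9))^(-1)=(0 6 1 4 7 10 11 8 3 2)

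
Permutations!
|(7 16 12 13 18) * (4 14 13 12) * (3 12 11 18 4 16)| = 15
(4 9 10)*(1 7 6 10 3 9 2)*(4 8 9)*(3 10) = [0, 7, 1, 4, 2, 5, 3, 6, 9, 10, 8] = (1 7 6 3 4 2)(8 9 10)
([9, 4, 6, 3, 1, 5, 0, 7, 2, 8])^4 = (0 6 2 8 9)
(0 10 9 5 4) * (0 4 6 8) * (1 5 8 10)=(0 1 5 6 10 9 8)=[1, 5, 2, 3, 4, 6, 10, 7, 0, 8, 9]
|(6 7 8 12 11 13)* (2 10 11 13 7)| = 8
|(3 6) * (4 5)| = |(3 6)(4 5)| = 2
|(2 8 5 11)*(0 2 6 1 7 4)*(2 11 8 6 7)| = 12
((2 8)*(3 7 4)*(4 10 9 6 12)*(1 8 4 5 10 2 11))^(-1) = ((1 8 11)(2 4 3 7)(5 10 9 6 12))^(-1) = (1 11 8)(2 7 3 4)(5 12 6 9 10)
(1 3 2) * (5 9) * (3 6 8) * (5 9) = (9)(1 6 8 3 2) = [0, 6, 1, 2, 4, 5, 8, 7, 3, 9]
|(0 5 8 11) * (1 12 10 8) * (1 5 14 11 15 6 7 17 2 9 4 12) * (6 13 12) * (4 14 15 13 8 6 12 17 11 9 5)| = |(0 15 8 13 17 2 5 4 12 10 6 7 11)(9 14)| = 26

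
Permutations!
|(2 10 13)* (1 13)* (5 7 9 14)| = |(1 13 2 10)(5 7 9 14)| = 4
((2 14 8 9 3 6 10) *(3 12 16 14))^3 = (2 10 6 3)(8 16 9 14 12)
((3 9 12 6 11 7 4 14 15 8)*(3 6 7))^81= ((3 9 12 7 4 14 15 8 6 11))^81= (3 9 12 7 4 14 15 8 6 11)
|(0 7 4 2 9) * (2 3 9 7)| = 6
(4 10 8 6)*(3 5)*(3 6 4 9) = (3 5 6 9)(4 10 8) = [0, 1, 2, 5, 10, 6, 9, 7, 4, 3, 8]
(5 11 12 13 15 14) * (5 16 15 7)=(5 11 12 13 7)(14 16 15)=[0, 1, 2, 3, 4, 11, 6, 5, 8, 9, 10, 12, 13, 7, 16, 14, 15]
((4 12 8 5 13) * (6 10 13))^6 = ((4 12 8 5 6 10 13))^6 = (4 13 10 6 5 8 12)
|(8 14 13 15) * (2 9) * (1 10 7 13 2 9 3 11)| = 10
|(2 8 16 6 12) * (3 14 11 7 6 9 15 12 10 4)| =42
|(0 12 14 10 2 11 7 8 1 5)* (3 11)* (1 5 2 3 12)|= 11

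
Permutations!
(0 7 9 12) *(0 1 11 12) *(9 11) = [7, 9, 2, 3, 4, 5, 6, 11, 8, 0, 10, 12, 1] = (0 7 11 12 1 9)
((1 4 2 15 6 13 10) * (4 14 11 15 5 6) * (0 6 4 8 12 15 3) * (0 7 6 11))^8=(0 14 1 10 13 6 7 3 11)(2 4 5)(8 15 12)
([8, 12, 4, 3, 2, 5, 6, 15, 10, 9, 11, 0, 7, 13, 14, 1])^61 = (0 8 10 11)(1 12 7 15)(2 4)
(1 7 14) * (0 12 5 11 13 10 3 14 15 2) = [12, 7, 0, 14, 4, 11, 6, 15, 8, 9, 3, 13, 5, 10, 1, 2] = (0 12 5 11 13 10 3 14 1 7 15 2)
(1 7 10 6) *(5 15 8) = (1 7 10 6)(5 15 8) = [0, 7, 2, 3, 4, 15, 1, 10, 5, 9, 6, 11, 12, 13, 14, 8]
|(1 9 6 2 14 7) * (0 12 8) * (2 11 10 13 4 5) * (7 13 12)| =|(0 7 1 9 6 11 10 12 8)(2 14 13 4 5)| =45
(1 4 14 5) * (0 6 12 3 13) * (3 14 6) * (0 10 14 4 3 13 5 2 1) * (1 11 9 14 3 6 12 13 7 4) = (0 7 4 12 1 6 13 10 3 5)(2 11 9 14) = [7, 6, 11, 5, 12, 0, 13, 4, 8, 14, 3, 9, 1, 10, 2]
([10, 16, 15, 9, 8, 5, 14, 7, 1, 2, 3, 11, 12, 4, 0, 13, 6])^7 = (0 4 10 8 3 1 9 16 2 6 15 14 13)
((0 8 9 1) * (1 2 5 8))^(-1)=(0 1)(2 9 8 5)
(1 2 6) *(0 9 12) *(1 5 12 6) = (0 9 6 5 12)(1 2) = [9, 2, 1, 3, 4, 12, 5, 7, 8, 6, 10, 11, 0]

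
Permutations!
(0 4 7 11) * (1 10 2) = (0 4 7 11)(1 10 2) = [4, 10, 1, 3, 7, 5, 6, 11, 8, 9, 2, 0]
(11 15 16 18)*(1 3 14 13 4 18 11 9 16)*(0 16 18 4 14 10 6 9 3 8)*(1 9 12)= (0 16 11 15 9 18 3 10 6 12 1 8)(13 14)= [16, 8, 2, 10, 4, 5, 12, 7, 0, 18, 6, 15, 1, 14, 13, 9, 11, 17, 3]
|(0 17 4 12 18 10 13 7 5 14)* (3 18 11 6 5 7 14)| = 12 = |(0 17 4 12 11 6 5 3 18 10 13 14)|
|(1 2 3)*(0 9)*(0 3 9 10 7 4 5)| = 20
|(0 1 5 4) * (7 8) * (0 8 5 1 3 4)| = |(0 3 4 8 7 5)| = 6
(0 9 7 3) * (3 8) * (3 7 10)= (0 9 10 3)(7 8)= [9, 1, 2, 0, 4, 5, 6, 8, 7, 10, 3]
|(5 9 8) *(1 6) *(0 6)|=3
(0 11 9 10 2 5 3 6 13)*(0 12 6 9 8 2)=(0 11 8 2 5 3 9 10)(6 13 12)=[11, 1, 5, 9, 4, 3, 13, 7, 2, 10, 0, 8, 6, 12]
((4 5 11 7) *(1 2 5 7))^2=(1 5)(2 11)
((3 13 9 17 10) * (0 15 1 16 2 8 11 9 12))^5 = (0 8 3 1 9 12 2 10 15 11 13 16 17)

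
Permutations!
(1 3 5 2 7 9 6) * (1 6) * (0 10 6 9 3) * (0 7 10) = (1 7 3 5 2 10 6 9) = [0, 7, 10, 5, 4, 2, 9, 3, 8, 1, 6]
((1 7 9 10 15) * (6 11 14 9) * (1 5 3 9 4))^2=(1 6 14)(3 10 5 9 15)(4 7 11)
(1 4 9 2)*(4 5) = [0, 5, 1, 3, 9, 4, 6, 7, 8, 2] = (1 5 4 9 2)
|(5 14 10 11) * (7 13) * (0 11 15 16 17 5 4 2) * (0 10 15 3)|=|(0 11 4 2 10 3)(5 14 15 16 17)(7 13)|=30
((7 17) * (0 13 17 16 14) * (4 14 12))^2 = ((0 13 17 7 16 12 4 14))^2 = (0 17 16 4)(7 12 14 13)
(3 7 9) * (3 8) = [0, 1, 2, 7, 4, 5, 6, 9, 3, 8] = (3 7 9 8)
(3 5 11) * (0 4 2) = (0 4 2)(3 5 11) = [4, 1, 0, 5, 2, 11, 6, 7, 8, 9, 10, 3]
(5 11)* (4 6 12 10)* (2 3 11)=[0, 1, 3, 11, 6, 2, 12, 7, 8, 9, 4, 5, 10]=(2 3 11 5)(4 6 12 10)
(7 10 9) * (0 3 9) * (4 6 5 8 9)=(0 3 4 6 5 8 9 7 10)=[3, 1, 2, 4, 6, 8, 5, 10, 9, 7, 0]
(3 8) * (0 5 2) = (0 5 2)(3 8) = [5, 1, 0, 8, 4, 2, 6, 7, 3]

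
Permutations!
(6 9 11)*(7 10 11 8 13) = [0, 1, 2, 3, 4, 5, 9, 10, 13, 8, 11, 6, 12, 7] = (6 9 8 13 7 10 11)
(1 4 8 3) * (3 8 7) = (8)(1 4 7 3) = [0, 4, 2, 1, 7, 5, 6, 3, 8]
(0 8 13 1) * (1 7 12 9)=(0 8 13 7 12 9 1)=[8, 0, 2, 3, 4, 5, 6, 12, 13, 1, 10, 11, 9, 7]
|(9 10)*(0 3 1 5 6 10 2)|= 8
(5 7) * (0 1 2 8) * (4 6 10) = (0 1 2 8)(4 6 10)(5 7) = [1, 2, 8, 3, 6, 7, 10, 5, 0, 9, 4]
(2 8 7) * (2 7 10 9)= (2 8 10 9)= [0, 1, 8, 3, 4, 5, 6, 7, 10, 2, 9]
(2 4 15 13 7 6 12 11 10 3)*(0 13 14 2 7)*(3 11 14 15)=(15)(0 13)(2 4 3 7 6 12 14)(10 11)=[13, 1, 4, 7, 3, 5, 12, 6, 8, 9, 11, 10, 14, 0, 2, 15]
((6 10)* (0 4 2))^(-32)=((0 4 2)(6 10))^(-32)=(10)(0 4 2)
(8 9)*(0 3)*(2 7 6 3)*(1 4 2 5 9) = (0 5 9 8 1 4 2 7 6 3) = [5, 4, 7, 0, 2, 9, 3, 6, 1, 8]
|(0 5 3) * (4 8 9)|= 3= |(0 5 3)(4 8 9)|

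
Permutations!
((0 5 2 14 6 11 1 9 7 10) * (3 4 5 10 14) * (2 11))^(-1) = ((0 10)(1 9 7 14 6 2 3 4 5 11))^(-1) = (0 10)(1 11 5 4 3 2 6 14 7 9)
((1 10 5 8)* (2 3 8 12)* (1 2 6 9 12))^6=(12)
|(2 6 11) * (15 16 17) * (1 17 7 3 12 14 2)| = 11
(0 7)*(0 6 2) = (0 7 6 2) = [7, 1, 0, 3, 4, 5, 2, 6]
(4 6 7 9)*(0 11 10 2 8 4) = (0 11 10 2 8 4 6 7 9) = [11, 1, 8, 3, 6, 5, 7, 9, 4, 0, 2, 10]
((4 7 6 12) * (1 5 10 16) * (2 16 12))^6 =((1 5 10 12 4 7 6 2 16))^6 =(1 6 12)(2 4 5)(7 10 16)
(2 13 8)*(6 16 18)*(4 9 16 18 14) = (2 13 8)(4 9 16 14)(6 18) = [0, 1, 13, 3, 9, 5, 18, 7, 2, 16, 10, 11, 12, 8, 4, 15, 14, 17, 6]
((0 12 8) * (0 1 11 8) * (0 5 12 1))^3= (0 8 11 1)(5 12)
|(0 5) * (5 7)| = 3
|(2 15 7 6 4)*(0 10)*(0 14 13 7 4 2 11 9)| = |(0 10 14 13 7 6 2 15 4 11 9)| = 11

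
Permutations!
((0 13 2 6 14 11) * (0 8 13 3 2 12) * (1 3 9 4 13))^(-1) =((0 9 4 13 12)(1 3 2 6 14 11 8))^(-1) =(0 12 13 4 9)(1 8 11 14 6 2 3)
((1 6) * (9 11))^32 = ((1 6)(9 11))^32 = (11)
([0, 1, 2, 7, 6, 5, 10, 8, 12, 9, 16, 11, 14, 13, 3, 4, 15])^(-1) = (3 14 12 8 7)(4 15 16 10 6)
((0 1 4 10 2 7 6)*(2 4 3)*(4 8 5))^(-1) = ((0 1 3 2 7 6)(4 10 8 5))^(-1) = (0 6 7 2 3 1)(4 5 8 10)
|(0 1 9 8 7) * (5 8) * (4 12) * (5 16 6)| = |(0 1 9 16 6 5 8 7)(4 12)| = 8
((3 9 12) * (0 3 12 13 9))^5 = (0 3)(9 13)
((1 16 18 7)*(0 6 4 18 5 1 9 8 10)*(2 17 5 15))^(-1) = ((0 6 4 18 7 9 8 10)(1 16 15 2 17 5))^(-1) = (0 10 8 9 7 18 4 6)(1 5 17 2 15 16)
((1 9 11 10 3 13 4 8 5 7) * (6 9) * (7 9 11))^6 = (1 4 6 8 11 5 10 9 3 7 13)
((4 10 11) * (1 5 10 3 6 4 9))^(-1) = ((1 5 10 11 9)(3 6 4))^(-1) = (1 9 11 10 5)(3 4 6)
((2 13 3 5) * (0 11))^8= (13)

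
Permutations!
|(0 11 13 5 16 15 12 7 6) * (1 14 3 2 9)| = |(0 11 13 5 16 15 12 7 6)(1 14 3 2 9)| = 45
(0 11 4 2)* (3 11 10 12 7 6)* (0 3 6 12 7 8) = (0 10 7 12 8)(2 3 11 4) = [10, 1, 3, 11, 2, 5, 6, 12, 0, 9, 7, 4, 8]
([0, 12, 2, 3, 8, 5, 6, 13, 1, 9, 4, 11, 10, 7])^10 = (13)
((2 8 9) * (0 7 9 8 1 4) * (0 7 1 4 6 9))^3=(0 9 7 6 4 1 2)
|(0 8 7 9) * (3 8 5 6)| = |(0 5 6 3 8 7 9)| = 7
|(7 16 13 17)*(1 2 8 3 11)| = |(1 2 8 3 11)(7 16 13 17)| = 20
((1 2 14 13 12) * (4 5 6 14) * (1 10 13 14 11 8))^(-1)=(14)(1 8 11 6 5 4 2)(10 12 13)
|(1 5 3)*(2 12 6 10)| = 12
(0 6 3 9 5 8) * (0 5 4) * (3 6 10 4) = (0 10 4)(3 9)(5 8) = [10, 1, 2, 9, 0, 8, 6, 7, 5, 3, 4]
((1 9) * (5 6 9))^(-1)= (1 9 6 5)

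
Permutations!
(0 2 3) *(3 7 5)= (0 2 7 5 3)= [2, 1, 7, 0, 4, 3, 6, 5]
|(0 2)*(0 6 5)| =4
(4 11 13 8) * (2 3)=(2 3)(4 11 13 8)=[0, 1, 3, 2, 11, 5, 6, 7, 4, 9, 10, 13, 12, 8]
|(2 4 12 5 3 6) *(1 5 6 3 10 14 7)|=|(1 5 10 14 7)(2 4 12 6)|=20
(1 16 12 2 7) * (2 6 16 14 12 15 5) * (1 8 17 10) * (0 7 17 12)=[7, 14, 17, 3, 4, 2, 16, 8, 12, 9, 1, 11, 6, 13, 0, 5, 15, 10]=(0 7 8 12 6 16 15 5 2 17 10 1 14)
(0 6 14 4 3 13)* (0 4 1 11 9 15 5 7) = (0 6 14 1 11 9 15 5 7)(3 13 4) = [6, 11, 2, 13, 3, 7, 14, 0, 8, 15, 10, 9, 12, 4, 1, 5]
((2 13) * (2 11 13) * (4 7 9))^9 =(11 13)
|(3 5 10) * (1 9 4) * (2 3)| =|(1 9 4)(2 3 5 10)| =12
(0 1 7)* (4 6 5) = (0 1 7)(4 6 5) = [1, 7, 2, 3, 6, 4, 5, 0]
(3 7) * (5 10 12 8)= (3 7)(5 10 12 8)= [0, 1, 2, 7, 4, 10, 6, 3, 5, 9, 12, 11, 8]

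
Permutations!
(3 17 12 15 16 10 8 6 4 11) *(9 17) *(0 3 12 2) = (0 3 9 17 2)(4 11 12 15 16 10 8 6) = [3, 1, 0, 9, 11, 5, 4, 7, 6, 17, 8, 12, 15, 13, 14, 16, 10, 2]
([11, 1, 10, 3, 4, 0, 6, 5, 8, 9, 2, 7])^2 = [7, 1, 2, 3, 4, 11, 6, 0, 8, 9, 10, 5]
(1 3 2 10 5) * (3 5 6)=(1 5)(2 10 6 3)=[0, 5, 10, 2, 4, 1, 3, 7, 8, 9, 6]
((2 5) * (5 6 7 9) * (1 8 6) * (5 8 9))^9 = ((1 9 8 6 7 5 2))^9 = (1 8 7 2 9 6 5)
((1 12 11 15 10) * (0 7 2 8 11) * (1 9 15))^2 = ((0 7 2 8 11 1 12)(9 15 10))^2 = (0 2 11 12 7 8 1)(9 10 15)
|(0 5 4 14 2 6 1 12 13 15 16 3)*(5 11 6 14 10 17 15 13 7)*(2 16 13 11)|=|(0 2 14 16 3)(1 12 7 5 4 10 17 15 13 11 6)|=55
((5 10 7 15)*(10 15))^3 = ((5 15)(7 10))^3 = (5 15)(7 10)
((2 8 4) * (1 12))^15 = (1 12)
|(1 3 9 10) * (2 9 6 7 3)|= 12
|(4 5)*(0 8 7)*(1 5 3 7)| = |(0 8 1 5 4 3 7)| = 7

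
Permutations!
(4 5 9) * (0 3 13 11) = [3, 1, 2, 13, 5, 9, 6, 7, 8, 4, 10, 0, 12, 11] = (0 3 13 11)(4 5 9)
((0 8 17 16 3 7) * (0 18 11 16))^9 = ((0 8 17)(3 7 18 11 16))^9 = (3 16 11 18 7)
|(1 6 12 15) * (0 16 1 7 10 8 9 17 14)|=12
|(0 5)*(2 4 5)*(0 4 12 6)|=4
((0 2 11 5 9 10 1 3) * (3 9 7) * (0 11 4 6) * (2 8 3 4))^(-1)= (0 6 4 7 5 11 3 8)(1 10 9)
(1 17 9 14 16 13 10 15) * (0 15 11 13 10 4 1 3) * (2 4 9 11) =[15, 17, 4, 0, 1, 5, 6, 7, 8, 14, 2, 13, 12, 9, 16, 3, 10, 11] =(0 15 3)(1 17 11 13 9 14 16 10 2 4)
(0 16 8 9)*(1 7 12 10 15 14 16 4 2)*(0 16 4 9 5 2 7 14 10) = (0 9 16 8 5 2 1 14 4 7 12)(10 15) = [9, 14, 1, 3, 7, 2, 6, 12, 5, 16, 15, 11, 0, 13, 4, 10, 8]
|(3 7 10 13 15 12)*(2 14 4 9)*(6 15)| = |(2 14 4 9)(3 7 10 13 6 15 12)| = 28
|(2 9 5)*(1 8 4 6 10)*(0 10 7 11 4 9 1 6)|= 30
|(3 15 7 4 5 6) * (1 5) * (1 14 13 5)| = 8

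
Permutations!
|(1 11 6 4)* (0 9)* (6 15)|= 10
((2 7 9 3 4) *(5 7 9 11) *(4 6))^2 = ((2 9 3 6 4)(5 7 11))^2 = (2 3 4 9 6)(5 11 7)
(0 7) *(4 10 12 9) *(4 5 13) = (0 7)(4 10 12 9 5 13) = [7, 1, 2, 3, 10, 13, 6, 0, 8, 5, 12, 11, 9, 4]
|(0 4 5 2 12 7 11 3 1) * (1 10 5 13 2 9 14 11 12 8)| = 6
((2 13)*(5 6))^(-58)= (13)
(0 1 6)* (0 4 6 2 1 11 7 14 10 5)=(0 11 7 14 10 5)(1 2)(4 6)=[11, 2, 1, 3, 6, 0, 4, 14, 8, 9, 5, 7, 12, 13, 10]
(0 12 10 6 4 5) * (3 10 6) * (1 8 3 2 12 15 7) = [15, 8, 12, 10, 5, 0, 4, 1, 3, 9, 2, 11, 6, 13, 14, 7] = (0 15 7 1 8 3 10 2 12 6 4 5)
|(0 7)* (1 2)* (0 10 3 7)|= 6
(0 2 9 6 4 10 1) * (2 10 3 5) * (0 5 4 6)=(0 10 1 5 2 9)(3 4)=[10, 5, 9, 4, 3, 2, 6, 7, 8, 0, 1]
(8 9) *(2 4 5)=(2 4 5)(8 9)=[0, 1, 4, 3, 5, 2, 6, 7, 9, 8]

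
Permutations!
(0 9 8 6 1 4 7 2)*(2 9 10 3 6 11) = (0 10 3 6 1 4 7 9 8 11 2) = [10, 4, 0, 6, 7, 5, 1, 9, 11, 8, 3, 2]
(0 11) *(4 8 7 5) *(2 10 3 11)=(0 2 10 3 11)(4 8 7 5)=[2, 1, 10, 11, 8, 4, 6, 5, 7, 9, 3, 0]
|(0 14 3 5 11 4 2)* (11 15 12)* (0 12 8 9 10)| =8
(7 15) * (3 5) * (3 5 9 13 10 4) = (3 9 13 10 4)(7 15) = [0, 1, 2, 9, 3, 5, 6, 15, 8, 13, 4, 11, 12, 10, 14, 7]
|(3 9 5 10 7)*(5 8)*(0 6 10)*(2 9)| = 9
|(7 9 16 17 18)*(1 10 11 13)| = |(1 10 11 13)(7 9 16 17 18)| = 20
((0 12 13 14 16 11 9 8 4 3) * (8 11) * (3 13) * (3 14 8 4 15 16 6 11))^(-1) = (0 3 9 11 6 14 12)(4 16 15 8 13) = ((0 12 14 6 11 9 3)(4 13 8 15 16))^(-1)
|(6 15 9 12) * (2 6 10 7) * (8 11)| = |(2 6 15 9 12 10 7)(8 11)| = 14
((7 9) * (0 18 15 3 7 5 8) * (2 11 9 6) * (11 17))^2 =((0 18 15 3 7 6 2 17 11 9 5 8))^2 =(0 15 7 2 11 5)(3 6 17 9 8 18)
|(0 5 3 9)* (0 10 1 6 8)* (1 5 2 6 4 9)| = |(0 2 6 8)(1 4 9 10 5 3)| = 12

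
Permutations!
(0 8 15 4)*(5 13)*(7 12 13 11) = (0 8 15 4)(5 11 7 12 13) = [8, 1, 2, 3, 0, 11, 6, 12, 15, 9, 10, 7, 13, 5, 14, 4]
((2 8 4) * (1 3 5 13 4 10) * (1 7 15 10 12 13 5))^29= ((1 3)(2 8 12 13 4)(7 15 10))^29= (1 3)(2 4 13 12 8)(7 10 15)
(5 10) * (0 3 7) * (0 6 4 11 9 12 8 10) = (0 3 7 6 4 11 9 12 8 10 5) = [3, 1, 2, 7, 11, 0, 4, 6, 10, 12, 5, 9, 8]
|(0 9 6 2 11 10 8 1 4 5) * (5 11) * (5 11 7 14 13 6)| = |(0 9 5)(1 4 7 14 13 6 2 11 10 8)| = 30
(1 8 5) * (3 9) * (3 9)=(9)(1 8 5)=[0, 8, 2, 3, 4, 1, 6, 7, 5, 9]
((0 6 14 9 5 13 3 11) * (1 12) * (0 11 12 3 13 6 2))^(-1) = ((0 2)(1 3 12)(5 6 14 9))^(-1) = (0 2)(1 12 3)(5 9 14 6)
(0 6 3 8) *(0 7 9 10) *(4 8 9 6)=(0 4 8 7 6 3 9 10)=[4, 1, 2, 9, 8, 5, 3, 6, 7, 10, 0]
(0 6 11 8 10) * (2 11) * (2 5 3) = (0 6 5 3 2 11 8 10) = [6, 1, 11, 2, 4, 3, 5, 7, 10, 9, 0, 8]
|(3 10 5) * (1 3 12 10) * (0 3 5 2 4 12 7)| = 20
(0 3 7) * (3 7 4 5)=(0 7)(3 4 5)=[7, 1, 2, 4, 5, 3, 6, 0]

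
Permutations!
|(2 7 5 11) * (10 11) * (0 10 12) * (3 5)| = 8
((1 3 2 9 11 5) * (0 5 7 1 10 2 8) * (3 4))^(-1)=((0 5 10 2 9 11 7 1 4 3 8))^(-1)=(0 8 3 4 1 7 11 9 2 10 5)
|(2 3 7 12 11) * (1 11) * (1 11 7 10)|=7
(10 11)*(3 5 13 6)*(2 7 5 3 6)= (2 7 5 13)(10 11)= [0, 1, 7, 3, 4, 13, 6, 5, 8, 9, 11, 10, 12, 2]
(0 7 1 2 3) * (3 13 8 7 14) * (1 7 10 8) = (0 14 3)(1 2 13)(8 10) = [14, 2, 13, 0, 4, 5, 6, 7, 10, 9, 8, 11, 12, 1, 3]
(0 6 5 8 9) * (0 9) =(9)(0 6 5 8) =[6, 1, 2, 3, 4, 8, 5, 7, 0, 9]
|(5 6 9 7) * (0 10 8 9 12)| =|(0 10 8 9 7 5 6 12)| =8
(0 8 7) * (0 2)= (0 8 7 2)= [8, 1, 0, 3, 4, 5, 6, 2, 7]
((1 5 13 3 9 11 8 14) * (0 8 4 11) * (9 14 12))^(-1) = (0 9 12 8)(1 14 3 13 5)(4 11)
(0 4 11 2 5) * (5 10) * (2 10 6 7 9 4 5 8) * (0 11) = (0 5 11 10 8 2 6 7 9 4) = [5, 1, 6, 3, 0, 11, 7, 9, 2, 4, 8, 10]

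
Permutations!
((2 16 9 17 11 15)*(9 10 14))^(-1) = (2 15 11 17 9 14 10 16)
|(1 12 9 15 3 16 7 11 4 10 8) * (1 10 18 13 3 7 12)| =10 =|(3 16 12 9 15 7 11 4 18 13)(8 10)|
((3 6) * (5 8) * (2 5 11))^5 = ((2 5 8 11)(3 6))^5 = (2 5 8 11)(3 6)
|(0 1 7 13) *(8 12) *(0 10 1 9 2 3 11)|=|(0 9 2 3 11)(1 7 13 10)(8 12)|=20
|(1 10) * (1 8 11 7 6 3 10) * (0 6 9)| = 8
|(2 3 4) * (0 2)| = |(0 2 3 4)| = 4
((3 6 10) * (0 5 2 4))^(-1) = (0 4 2 5)(3 10 6)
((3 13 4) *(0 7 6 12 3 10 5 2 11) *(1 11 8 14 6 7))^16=(0 1 11)(2 13 14 10 12)(3 8 4 6 5)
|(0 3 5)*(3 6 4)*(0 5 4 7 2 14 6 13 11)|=|(0 13 11)(2 14 6 7)(3 4)|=12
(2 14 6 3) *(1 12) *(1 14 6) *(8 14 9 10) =(1 12 9 10 8 14)(2 6 3) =[0, 12, 6, 2, 4, 5, 3, 7, 14, 10, 8, 11, 9, 13, 1]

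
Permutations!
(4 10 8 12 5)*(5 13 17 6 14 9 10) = (4 5)(6 14 9 10 8 12 13 17) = [0, 1, 2, 3, 5, 4, 14, 7, 12, 10, 8, 11, 13, 17, 9, 15, 16, 6]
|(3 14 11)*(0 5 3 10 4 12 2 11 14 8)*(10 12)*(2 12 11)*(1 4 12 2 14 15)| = |(0 5 3 8)(1 4 10 12 2 14 15)| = 28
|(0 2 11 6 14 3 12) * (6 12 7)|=|(0 2 11 12)(3 7 6 14)|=4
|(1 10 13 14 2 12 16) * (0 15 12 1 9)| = |(0 15 12 16 9)(1 10 13 14 2)| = 5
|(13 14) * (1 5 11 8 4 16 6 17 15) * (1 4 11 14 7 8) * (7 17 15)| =|(1 5 14 13 17 7 8 11)(4 16 6 15)| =8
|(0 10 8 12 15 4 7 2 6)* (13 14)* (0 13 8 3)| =9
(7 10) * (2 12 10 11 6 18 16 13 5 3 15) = (2 12 10 7 11 6 18 16 13 5 3 15) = [0, 1, 12, 15, 4, 3, 18, 11, 8, 9, 7, 6, 10, 5, 14, 2, 13, 17, 16]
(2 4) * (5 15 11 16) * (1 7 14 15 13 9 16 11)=(1 7 14 15)(2 4)(5 13 9 16)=[0, 7, 4, 3, 2, 13, 6, 14, 8, 16, 10, 11, 12, 9, 15, 1, 5]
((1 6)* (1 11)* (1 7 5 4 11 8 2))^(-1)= (1 2 8 6)(4 5 7 11)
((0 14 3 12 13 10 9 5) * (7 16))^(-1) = (0 5 9 10 13 12 3 14)(7 16)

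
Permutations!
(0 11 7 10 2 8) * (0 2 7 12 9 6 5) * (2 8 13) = [11, 1, 13, 3, 4, 0, 5, 10, 8, 6, 7, 12, 9, 2] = (0 11 12 9 6 5)(2 13)(7 10)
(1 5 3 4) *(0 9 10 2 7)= (0 9 10 2 7)(1 5 3 4)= [9, 5, 7, 4, 1, 3, 6, 0, 8, 10, 2]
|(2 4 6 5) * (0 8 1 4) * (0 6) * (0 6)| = 7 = |(0 8 1 4 6 5 2)|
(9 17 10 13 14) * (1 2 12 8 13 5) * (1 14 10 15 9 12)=(1 2)(5 14 12 8 13 10)(9 17 15)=[0, 2, 1, 3, 4, 14, 6, 7, 13, 17, 5, 11, 8, 10, 12, 9, 16, 15]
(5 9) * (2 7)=(2 7)(5 9)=[0, 1, 7, 3, 4, 9, 6, 2, 8, 5]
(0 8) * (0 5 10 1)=(0 8 5 10 1)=[8, 0, 2, 3, 4, 10, 6, 7, 5, 9, 1]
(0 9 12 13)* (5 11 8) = (0 9 12 13)(5 11 8) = [9, 1, 2, 3, 4, 11, 6, 7, 5, 12, 10, 8, 13, 0]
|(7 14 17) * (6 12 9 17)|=6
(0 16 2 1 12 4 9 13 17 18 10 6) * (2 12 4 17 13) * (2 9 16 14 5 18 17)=(0 14 5 18 10 6)(1 4 16 12 2)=[14, 4, 1, 3, 16, 18, 0, 7, 8, 9, 6, 11, 2, 13, 5, 15, 12, 17, 10]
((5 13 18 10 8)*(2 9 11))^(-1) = (2 11 9)(5 8 10 18 13) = ((2 9 11)(5 13 18 10 8))^(-1)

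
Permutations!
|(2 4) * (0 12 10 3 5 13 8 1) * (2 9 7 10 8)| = |(0 12 8 1)(2 4 9 7 10 3 5 13)| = 8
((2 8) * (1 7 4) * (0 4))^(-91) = ((0 4 1 7)(2 8))^(-91) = (0 4 1 7)(2 8)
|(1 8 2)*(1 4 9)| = |(1 8 2 4 9)| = 5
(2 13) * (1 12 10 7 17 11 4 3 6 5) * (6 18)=(1 12 10 7 17 11 4 3 18 6 5)(2 13)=[0, 12, 13, 18, 3, 1, 5, 17, 8, 9, 7, 4, 10, 2, 14, 15, 16, 11, 6]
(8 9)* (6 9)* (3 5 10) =[0, 1, 2, 5, 4, 10, 9, 7, 6, 8, 3] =(3 5 10)(6 9 8)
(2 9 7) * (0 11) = [11, 1, 9, 3, 4, 5, 6, 2, 8, 7, 10, 0] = (0 11)(2 9 7)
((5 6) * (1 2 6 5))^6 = (6)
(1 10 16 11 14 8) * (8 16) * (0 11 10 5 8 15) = (0 11 14 16 10 15)(1 5 8) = [11, 5, 2, 3, 4, 8, 6, 7, 1, 9, 15, 14, 12, 13, 16, 0, 10]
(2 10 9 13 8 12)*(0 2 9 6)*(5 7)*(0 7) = [2, 1, 10, 3, 4, 0, 7, 5, 12, 13, 6, 11, 9, 8] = (0 2 10 6 7 5)(8 12 9 13)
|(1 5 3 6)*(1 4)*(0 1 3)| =3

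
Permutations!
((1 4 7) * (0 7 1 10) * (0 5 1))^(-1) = (0 4 1 5 10 7)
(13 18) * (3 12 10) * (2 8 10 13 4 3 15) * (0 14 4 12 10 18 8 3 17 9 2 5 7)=(0 14 4 17 9 2 3 10 15 5 7)(8 18 12 13)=[14, 1, 3, 10, 17, 7, 6, 0, 18, 2, 15, 11, 13, 8, 4, 5, 16, 9, 12]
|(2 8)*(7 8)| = 3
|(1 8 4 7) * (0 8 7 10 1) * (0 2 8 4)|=|(0 4 10 1 7 2 8)|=7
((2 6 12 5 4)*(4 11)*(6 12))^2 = ((2 12 5 11 4))^2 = (2 5 4 12 11)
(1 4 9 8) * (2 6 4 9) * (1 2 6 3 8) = (1 9)(2 3 8)(4 6) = [0, 9, 3, 8, 6, 5, 4, 7, 2, 1]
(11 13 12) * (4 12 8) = (4 12 11 13 8) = [0, 1, 2, 3, 12, 5, 6, 7, 4, 9, 10, 13, 11, 8]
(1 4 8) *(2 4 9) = (1 9 2 4 8) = [0, 9, 4, 3, 8, 5, 6, 7, 1, 2]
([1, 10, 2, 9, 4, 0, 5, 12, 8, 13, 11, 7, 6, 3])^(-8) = [0, 1, 2, 9, 4, 5, 6, 7, 8, 13, 10, 11, 12, 3]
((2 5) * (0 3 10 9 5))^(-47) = (0 3 10 9 5 2)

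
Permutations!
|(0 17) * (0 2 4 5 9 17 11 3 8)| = 20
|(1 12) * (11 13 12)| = 4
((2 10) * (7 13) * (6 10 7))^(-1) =((2 7 13 6 10))^(-1) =(2 10 6 13 7)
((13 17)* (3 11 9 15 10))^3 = (3 15 11 10 9)(13 17)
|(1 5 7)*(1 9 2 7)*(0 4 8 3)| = 12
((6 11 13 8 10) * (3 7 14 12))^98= ((3 7 14 12)(6 11 13 8 10))^98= (3 14)(6 8 11 10 13)(7 12)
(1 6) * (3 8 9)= (1 6)(3 8 9)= [0, 6, 2, 8, 4, 5, 1, 7, 9, 3]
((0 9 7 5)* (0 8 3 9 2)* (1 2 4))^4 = (3 8 5 7 9)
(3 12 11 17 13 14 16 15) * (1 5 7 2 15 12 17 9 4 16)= (1 5 7 2 15 3 17 13 14)(4 16 12 11 9)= [0, 5, 15, 17, 16, 7, 6, 2, 8, 4, 10, 9, 11, 14, 1, 3, 12, 13]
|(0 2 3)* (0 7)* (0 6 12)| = 6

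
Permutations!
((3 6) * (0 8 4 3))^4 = (0 6 3 4 8)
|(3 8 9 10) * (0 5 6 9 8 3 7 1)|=7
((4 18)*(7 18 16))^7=((4 16 7 18))^7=(4 18 7 16)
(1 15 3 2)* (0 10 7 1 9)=(0 10 7 1 15 3 2 9)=[10, 15, 9, 2, 4, 5, 6, 1, 8, 0, 7, 11, 12, 13, 14, 3]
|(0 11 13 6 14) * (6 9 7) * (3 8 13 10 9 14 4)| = |(0 11 10 9 7 6 4 3 8 13 14)| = 11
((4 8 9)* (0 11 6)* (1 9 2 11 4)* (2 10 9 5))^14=(0 9 11 8 5)(1 6 10 2 4)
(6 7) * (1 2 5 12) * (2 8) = [0, 8, 5, 3, 4, 12, 7, 6, 2, 9, 10, 11, 1] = (1 8 2 5 12)(6 7)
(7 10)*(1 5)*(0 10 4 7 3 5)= (0 10 3 5 1)(4 7)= [10, 0, 2, 5, 7, 1, 6, 4, 8, 9, 3]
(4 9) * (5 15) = (4 9)(5 15) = [0, 1, 2, 3, 9, 15, 6, 7, 8, 4, 10, 11, 12, 13, 14, 5]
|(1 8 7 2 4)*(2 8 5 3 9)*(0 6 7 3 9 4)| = |(0 6 7 8 3 4 1 5 9 2)| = 10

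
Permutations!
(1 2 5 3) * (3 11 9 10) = (1 2 5 11 9 10 3) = [0, 2, 5, 1, 4, 11, 6, 7, 8, 10, 3, 9]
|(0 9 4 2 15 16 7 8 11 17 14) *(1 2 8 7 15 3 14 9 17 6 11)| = 18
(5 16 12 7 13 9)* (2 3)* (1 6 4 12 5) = (1 6 4 12 7 13 9)(2 3)(5 16) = [0, 6, 3, 2, 12, 16, 4, 13, 8, 1, 10, 11, 7, 9, 14, 15, 5]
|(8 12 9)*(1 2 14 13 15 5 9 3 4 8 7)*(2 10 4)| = |(1 10 4 8 12 3 2 14 13 15 5 9 7)| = 13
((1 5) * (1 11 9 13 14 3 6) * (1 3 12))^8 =(1 5 11 9 13 14 12)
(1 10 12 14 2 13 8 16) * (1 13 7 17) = (1 10 12 14 2 7 17)(8 16 13) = [0, 10, 7, 3, 4, 5, 6, 17, 16, 9, 12, 11, 14, 8, 2, 15, 13, 1]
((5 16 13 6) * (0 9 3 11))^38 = (0 3)(5 13)(6 16)(9 11)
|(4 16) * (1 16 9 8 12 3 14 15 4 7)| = |(1 16 7)(3 14 15 4 9 8 12)| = 21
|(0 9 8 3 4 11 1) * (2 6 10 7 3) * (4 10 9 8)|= 24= |(0 8 2 6 9 4 11 1)(3 10 7)|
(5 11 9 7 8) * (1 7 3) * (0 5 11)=[5, 7, 2, 1, 4, 0, 6, 8, 11, 3, 10, 9]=(0 5)(1 7 8 11 9 3)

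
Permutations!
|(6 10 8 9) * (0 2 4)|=|(0 2 4)(6 10 8 9)|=12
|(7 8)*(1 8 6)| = |(1 8 7 6)| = 4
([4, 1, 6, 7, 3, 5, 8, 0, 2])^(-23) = (0 4 3 7)(2 6 8)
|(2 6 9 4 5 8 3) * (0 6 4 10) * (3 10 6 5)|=|(0 5 8 10)(2 4 3)(6 9)|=12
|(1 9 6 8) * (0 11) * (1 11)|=|(0 1 9 6 8 11)|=6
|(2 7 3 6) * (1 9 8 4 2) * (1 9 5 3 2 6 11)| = 4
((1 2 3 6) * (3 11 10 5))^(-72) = (1 3 10 2 6 5 11)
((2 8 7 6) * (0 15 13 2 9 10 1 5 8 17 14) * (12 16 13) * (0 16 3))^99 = ((0 15 12 3)(1 5 8 7 6 9 10)(2 17 14 16 13))^99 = (0 3 12 15)(1 5 8 7 6 9 10)(2 13 16 14 17)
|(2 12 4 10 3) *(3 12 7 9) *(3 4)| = |(2 7 9 4 10 12 3)| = 7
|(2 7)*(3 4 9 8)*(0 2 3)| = 7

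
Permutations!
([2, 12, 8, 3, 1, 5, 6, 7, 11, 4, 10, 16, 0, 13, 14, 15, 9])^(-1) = (0 12 1 4 9 16 11 8 2)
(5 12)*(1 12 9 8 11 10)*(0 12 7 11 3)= (0 12 5 9 8 3)(1 7 11 10)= [12, 7, 2, 0, 4, 9, 6, 11, 3, 8, 1, 10, 5]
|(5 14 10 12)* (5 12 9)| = 4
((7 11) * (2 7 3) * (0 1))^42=((0 1)(2 7 11 3))^42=(2 11)(3 7)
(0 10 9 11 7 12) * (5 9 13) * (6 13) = (0 10 6 13 5 9 11 7 12) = [10, 1, 2, 3, 4, 9, 13, 12, 8, 11, 6, 7, 0, 5]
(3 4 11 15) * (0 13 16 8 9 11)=(0 13 16 8 9 11 15 3 4)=[13, 1, 2, 4, 0, 5, 6, 7, 9, 11, 10, 15, 12, 16, 14, 3, 8]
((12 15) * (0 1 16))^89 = (0 16 1)(12 15)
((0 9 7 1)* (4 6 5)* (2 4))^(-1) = (0 1 7 9)(2 5 6 4)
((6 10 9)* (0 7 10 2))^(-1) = (0 2 6 9 10 7)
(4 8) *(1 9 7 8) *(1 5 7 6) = (1 9 6)(4 5 7 8) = [0, 9, 2, 3, 5, 7, 1, 8, 4, 6]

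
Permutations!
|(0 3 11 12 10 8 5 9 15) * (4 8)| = 10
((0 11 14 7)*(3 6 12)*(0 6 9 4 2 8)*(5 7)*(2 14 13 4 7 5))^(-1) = (0 8 2 14 4 13 11)(3 12 6 7 9) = ((0 11 13 4 14 2 8)(3 9 7 6 12))^(-1)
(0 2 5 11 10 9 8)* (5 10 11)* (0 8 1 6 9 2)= [0, 6, 10, 3, 4, 5, 9, 7, 8, 1, 2, 11]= (11)(1 6 9)(2 10)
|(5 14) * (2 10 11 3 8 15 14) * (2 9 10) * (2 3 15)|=|(2 3 8)(5 9 10 11 15 14)|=6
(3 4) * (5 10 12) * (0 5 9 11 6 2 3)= (0 5 10 12 9 11 6 2 3 4)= [5, 1, 3, 4, 0, 10, 2, 7, 8, 11, 12, 6, 9]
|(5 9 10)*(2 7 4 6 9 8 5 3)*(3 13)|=8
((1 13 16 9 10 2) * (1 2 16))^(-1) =((1 13)(9 10 16))^(-1) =(1 13)(9 16 10)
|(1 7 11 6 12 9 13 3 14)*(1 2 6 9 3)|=5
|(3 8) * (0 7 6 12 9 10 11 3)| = 9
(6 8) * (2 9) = (2 9)(6 8) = [0, 1, 9, 3, 4, 5, 8, 7, 6, 2]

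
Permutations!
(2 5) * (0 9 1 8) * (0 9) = (1 8 9)(2 5) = [0, 8, 5, 3, 4, 2, 6, 7, 9, 1]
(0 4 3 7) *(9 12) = (0 4 3 7)(9 12) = [4, 1, 2, 7, 3, 5, 6, 0, 8, 12, 10, 11, 9]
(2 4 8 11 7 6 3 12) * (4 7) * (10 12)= (2 7 6 3 10 12)(4 8 11)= [0, 1, 7, 10, 8, 5, 3, 6, 11, 9, 12, 4, 2]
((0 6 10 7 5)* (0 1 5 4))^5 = (10)(1 5)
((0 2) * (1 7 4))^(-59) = (0 2)(1 7 4) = ((0 2)(1 7 4))^(-59)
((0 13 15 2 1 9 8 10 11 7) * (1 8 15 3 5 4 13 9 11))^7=(0 11 10 2 9 7 1 8 15)(3 13 4 5)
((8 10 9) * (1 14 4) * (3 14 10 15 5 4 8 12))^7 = ((1 10 9 12 3 14 8 15 5 4))^7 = (1 15 3 10 5 14 9 4 8 12)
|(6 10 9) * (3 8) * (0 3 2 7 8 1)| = |(0 3 1)(2 7 8)(6 10 9)| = 3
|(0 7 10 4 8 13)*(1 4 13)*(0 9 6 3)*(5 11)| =|(0 7 10 13 9 6 3)(1 4 8)(5 11)| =42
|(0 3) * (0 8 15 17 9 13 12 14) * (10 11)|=18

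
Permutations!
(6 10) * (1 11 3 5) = (1 11 3 5)(6 10) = [0, 11, 2, 5, 4, 1, 10, 7, 8, 9, 6, 3]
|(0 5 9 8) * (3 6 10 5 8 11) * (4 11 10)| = 12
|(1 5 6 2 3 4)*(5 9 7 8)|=9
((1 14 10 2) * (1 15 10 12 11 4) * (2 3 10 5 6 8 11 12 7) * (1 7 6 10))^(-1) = (1 3 10 5 15 2 7 4 11 8 6 14)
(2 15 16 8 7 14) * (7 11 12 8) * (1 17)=[0, 17, 15, 3, 4, 5, 6, 14, 11, 9, 10, 12, 8, 13, 2, 16, 7, 1]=(1 17)(2 15 16 7 14)(8 11 12)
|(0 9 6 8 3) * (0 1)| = 6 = |(0 9 6 8 3 1)|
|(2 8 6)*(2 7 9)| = 5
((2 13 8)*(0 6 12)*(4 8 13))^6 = ((13)(0 6 12)(2 4 8))^6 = (13)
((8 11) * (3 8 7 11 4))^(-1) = (3 4 8)(7 11)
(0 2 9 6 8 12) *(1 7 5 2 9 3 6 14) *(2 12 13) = (0 9 14 1 7 5 12)(2 3 6 8 13) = [9, 7, 3, 6, 4, 12, 8, 5, 13, 14, 10, 11, 0, 2, 1]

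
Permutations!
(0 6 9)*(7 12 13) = (0 6 9)(7 12 13) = [6, 1, 2, 3, 4, 5, 9, 12, 8, 0, 10, 11, 13, 7]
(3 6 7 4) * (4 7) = (7)(3 6 4) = [0, 1, 2, 6, 3, 5, 4, 7]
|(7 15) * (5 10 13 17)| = |(5 10 13 17)(7 15)| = 4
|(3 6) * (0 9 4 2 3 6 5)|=6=|(0 9 4 2 3 5)|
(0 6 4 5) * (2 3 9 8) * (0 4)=(0 6)(2 3 9 8)(4 5)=[6, 1, 3, 9, 5, 4, 0, 7, 2, 8]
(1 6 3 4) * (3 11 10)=[0, 6, 2, 4, 1, 5, 11, 7, 8, 9, 3, 10]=(1 6 11 10 3 4)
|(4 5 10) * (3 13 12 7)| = |(3 13 12 7)(4 5 10)| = 12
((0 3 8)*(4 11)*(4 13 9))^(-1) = (0 8 3)(4 9 13 11)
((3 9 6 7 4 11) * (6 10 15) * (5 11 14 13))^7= ((3 9 10 15 6 7 4 14 13 5 11))^7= (3 14 15 11 4 10 5 7 9 13 6)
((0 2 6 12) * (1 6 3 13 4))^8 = ((0 2 3 13 4 1 6 12))^8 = (13)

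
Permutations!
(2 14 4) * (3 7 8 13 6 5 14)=(2 3 7 8 13 6 5 14 4)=[0, 1, 3, 7, 2, 14, 5, 8, 13, 9, 10, 11, 12, 6, 4]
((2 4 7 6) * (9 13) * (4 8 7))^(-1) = ((2 8 7 6)(9 13))^(-1) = (2 6 7 8)(9 13)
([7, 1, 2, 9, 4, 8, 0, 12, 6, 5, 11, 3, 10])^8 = [8, 1, 2, 10, 4, 3, 5, 6, 9, 11, 7, 12, 0]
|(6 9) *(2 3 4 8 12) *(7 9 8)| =|(2 3 4 7 9 6 8 12)| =8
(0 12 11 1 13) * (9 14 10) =(0 12 11 1 13)(9 14 10) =[12, 13, 2, 3, 4, 5, 6, 7, 8, 14, 9, 1, 11, 0, 10]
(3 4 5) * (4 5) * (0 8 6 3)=(0 8 6 3 5)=[8, 1, 2, 5, 4, 0, 3, 7, 6]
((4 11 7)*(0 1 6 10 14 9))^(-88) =(0 6 14)(1 10 9)(4 7 11)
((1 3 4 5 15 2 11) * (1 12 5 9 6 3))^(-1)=((2 11 12 5 15)(3 4 9 6))^(-1)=(2 15 5 12 11)(3 6 9 4)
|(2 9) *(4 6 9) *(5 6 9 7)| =|(2 4 9)(5 6 7)| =3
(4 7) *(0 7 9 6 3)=(0 7 4 9 6 3)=[7, 1, 2, 0, 9, 5, 3, 4, 8, 6]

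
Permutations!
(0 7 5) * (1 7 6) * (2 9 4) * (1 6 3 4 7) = (0 3 4 2 9 7 5) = [3, 1, 9, 4, 2, 0, 6, 5, 8, 7]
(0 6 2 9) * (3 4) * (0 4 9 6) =[0, 1, 6, 9, 3, 5, 2, 7, 8, 4] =(2 6)(3 9 4)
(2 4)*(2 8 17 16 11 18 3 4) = (3 4 8 17 16 11 18) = [0, 1, 2, 4, 8, 5, 6, 7, 17, 9, 10, 18, 12, 13, 14, 15, 11, 16, 3]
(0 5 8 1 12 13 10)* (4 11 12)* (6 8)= [5, 4, 2, 3, 11, 6, 8, 7, 1, 9, 0, 12, 13, 10]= (0 5 6 8 1 4 11 12 13 10)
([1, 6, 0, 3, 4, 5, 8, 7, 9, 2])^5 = [2, 0, 9, 3, 4, 5, 1, 7, 6, 8]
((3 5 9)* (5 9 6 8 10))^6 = ((3 9)(5 6 8 10))^6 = (5 8)(6 10)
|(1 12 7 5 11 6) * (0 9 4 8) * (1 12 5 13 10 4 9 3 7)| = 35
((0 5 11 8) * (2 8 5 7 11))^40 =((0 7 11 5 2 8))^40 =(0 2 11)(5 7 8)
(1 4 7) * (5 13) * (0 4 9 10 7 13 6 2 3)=[4, 9, 3, 0, 13, 6, 2, 1, 8, 10, 7, 11, 12, 5]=(0 4 13 5 6 2 3)(1 9 10 7)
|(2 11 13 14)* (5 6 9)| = 12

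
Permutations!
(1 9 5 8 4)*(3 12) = [0, 9, 2, 12, 1, 8, 6, 7, 4, 5, 10, 11, 3] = (1 9 5 8 4)(3 12)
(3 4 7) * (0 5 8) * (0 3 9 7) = [5, 1, 2, 4, 0, 8, 6, 9, 3, 7] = (0 5 8 3 4)(7 9)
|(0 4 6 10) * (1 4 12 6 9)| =|(0 12 6 10)(1 4 9)| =12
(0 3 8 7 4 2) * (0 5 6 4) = (0 3 8 7)(2 5 6 4) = [3, 1, 5, 8, 2, 6, 4, 0, 7]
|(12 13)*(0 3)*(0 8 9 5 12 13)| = |(13)(0 3 8 9 5 12)| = 6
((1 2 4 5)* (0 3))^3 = (0 3)(1 5 4 2)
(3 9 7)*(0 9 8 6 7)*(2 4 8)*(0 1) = (0 9 1)(2 4 8 6 7 3) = [9, 0, 4, 2, 8, 5, 7, 3, 6, 1]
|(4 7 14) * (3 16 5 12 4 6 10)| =|(3 16 5 12 4 7 14 6 10)| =9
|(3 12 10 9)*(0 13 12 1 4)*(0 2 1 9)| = 12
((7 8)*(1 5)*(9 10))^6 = (10)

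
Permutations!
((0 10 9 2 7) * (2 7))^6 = ((0 10 9 7))^6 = (0 9)(7 10)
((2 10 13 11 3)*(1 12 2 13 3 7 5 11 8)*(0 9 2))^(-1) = (0 12 1 8 13 3 10 2 9)(5 7 11)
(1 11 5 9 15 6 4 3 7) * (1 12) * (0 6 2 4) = (0 6)(1 11 5 9 15 2 4 3 7 12) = [6, 11, 4, 7, 3, 9, 0, 12, 8, 15, 10, 5, 1, 13, 14, 2]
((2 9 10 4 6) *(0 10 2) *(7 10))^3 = (0 4 7 6 10)(2 9)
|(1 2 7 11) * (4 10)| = 4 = |(1 2 7 11)(4 10)|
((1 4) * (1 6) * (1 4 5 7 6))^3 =(1 6 5 4 7)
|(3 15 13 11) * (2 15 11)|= |(2 15 13)(3 11)|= 6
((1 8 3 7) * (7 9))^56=(1 8 3 9 7)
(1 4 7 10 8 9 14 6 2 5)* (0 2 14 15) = (0 2 5 1 4 7 10 8 9 15)(6 14) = [2, 4, 5, 3, 7, 1, 14, 10, 9, 15, 8, 11, 12, 13, 6, 0]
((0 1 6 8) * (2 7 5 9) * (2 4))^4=((0 1 6 8)(2 7 5 9 4))^4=(2 4 9 5 7)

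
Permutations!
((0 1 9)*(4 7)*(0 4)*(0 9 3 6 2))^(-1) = (0 2 6 3 1)(4 9 7)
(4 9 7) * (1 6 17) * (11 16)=(1 6 17)(4 9 7)(11 16)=[0, 6, 2, 3, 9, 5, 17, 4, 8, 7, 10, 16, 12, 13, 14, 15, 11, 1]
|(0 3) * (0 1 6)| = |(0 3 1 6)| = 4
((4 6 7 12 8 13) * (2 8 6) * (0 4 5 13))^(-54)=(13)(0 2)(4 8)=((0 4 2 8)(5 13)(6 7 12))^(-54)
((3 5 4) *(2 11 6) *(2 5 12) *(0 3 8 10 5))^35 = ((0 3 12 2 11 6)(4 8 10 5))^35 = (0 6 11 2 12 3)(4 5 10 8)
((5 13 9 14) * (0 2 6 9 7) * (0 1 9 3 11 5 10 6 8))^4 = (0 2 8)(1 6 13 14 11)(3 7 10 5 9)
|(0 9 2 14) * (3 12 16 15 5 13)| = |(0 9 2 14)(3 12 16 15 5 13)| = 12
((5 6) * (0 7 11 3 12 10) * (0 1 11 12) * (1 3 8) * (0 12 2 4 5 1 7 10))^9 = ((0 10 3 12)(1 11 8 7 2 4 5 6))^9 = (0 10 3 12)(1 11 8 7 2 4 5 6)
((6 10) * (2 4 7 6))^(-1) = ((2 4 7 6 10))^(-1) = (2 10 6 7 4)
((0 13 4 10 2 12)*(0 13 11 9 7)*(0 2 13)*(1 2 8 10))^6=((0 11 9 7 8 10 13 4 1 2 12))^6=(0 13 11 4 9 1 7 2 8 12 10)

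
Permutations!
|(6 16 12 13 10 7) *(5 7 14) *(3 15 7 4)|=|(3 15 7 6 16 12 13 10 14 5 4)|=11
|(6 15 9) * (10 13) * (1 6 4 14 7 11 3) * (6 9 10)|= |(1 9 4 14 7 11 3)(6 15 10 13)|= 28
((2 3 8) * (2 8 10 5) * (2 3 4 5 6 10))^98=((2 4 5 3)(6 10))^98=(10)(2 5)(3 4)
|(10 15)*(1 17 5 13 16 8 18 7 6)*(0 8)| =10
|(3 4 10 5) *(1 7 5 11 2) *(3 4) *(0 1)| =|(0 1 7 5 4 10 11 2)| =8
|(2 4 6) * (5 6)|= |(2 4 5 6)|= 4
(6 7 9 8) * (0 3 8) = [3, 1, 2, 8, 4, 5, 7, 9, 6, 0] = (0 3 8 6 7 9)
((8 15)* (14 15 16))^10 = (8 14)(15 16)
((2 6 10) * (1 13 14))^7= ((1 13 14)(2 6 10))^7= (1 13 14)(2 6 10)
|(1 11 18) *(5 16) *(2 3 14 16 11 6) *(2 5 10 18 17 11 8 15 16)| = 24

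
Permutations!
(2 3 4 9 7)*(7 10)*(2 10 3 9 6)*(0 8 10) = (0 8 10 7)(2 9 3 4 6) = [8, 1, 9, 4, 6, 5, 2, 0, 10, 3, 7]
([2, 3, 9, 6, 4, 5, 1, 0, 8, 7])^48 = [0, 1, 2, 3, 4, 5, 6, 7, 8, 9]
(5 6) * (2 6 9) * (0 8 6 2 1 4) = (0 8 6 5 9 1 4) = [8, 4, 2, 3, 0, 9, 5, 7, 6, 1]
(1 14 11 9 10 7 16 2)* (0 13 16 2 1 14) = (0 13 16 1)(2 14 11 9 10 7) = [13, 0, 14, 3, 4, 5, 6, 2, 8, 10, 7, 9, 12, 16, 11, 15, 1]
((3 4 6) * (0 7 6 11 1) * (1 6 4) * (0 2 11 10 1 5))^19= ((0 7 4 10 1 2 11 6 3 5))^19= (0 5 3 6 11 2 1 10 4 7)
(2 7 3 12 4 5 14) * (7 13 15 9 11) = (2 13 15 9 11 7 3 12 4 5 14) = [0, 1, 13, 12, 5, 14, 6, 3, 8, 11, 10, 7, 4, 15, 2, 9]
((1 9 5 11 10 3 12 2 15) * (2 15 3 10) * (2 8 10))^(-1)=((1 9 5 11 8 10 2 3 12 15))^(-1)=(1 15 12 3 2 10 8 11 5 9)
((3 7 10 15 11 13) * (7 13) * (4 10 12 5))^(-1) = ((3 13)(4 10 15 11 7 12 5))^(-1) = (3 13)(4 5 12 7 11 15 10)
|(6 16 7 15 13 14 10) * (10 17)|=|(6 16 7 15 13 14 17 10)|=8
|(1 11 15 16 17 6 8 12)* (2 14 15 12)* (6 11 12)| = |(1 12)(2 14 15 16 17 11 6 8)| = 8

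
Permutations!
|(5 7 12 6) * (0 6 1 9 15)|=|(0 6 5 7 12 1 9 15)|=8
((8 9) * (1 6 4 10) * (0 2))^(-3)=(0 2)(1 6 4 10)(8 9)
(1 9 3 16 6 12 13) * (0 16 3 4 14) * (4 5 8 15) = (0 16 6 12 13 1 9 5 8 15 4 14) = [16, 9, 2, 3, 14, 8, 12, 7, 15, 5, 10, 11, 13, 1, 0, 4, 6]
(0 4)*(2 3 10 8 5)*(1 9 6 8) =(0 4)(1 9 6 8 5 2 3 10) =[4, 9, 3, 10, 0, 2, 8, 7, 5, 6, 1]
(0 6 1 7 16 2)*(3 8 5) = (0 6 1 7 16 2)(3 8 5) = [6, 7, 0, 8, 4, 3, 1, 16, 5, 9, 10, 11, 12, 13, 14, 15, 2]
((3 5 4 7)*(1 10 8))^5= ((1 10 8)(3 5 4 7))^5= (1 8 10)(3 5 4 7)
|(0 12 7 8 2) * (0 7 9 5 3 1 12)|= 15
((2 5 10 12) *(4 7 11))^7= ((2 5 10 12)(4 7 11))^7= (2 12 10 5)(4 7 11)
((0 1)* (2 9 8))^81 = ((0 1)(2 9 8))^81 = (9)(0 1)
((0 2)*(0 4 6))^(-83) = (0 2 4 6)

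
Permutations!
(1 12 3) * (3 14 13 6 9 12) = (1 3)(6 9 12 14 13) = [0, 3, 2, 1, 4, 5, 9, 7, 8, 12, 10, 11, 14, 6, 13]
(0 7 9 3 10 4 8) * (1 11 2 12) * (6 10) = (0 7 9 3 6 10 4 8)(1 11 2 12) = [7, 11, 12, 6, 8, 5, 10, 9, 0, 3, 4, 2, 1]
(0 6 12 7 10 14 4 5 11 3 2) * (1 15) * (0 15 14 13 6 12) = (0 12 7 10 13 6)(1 14 4 5 11 3 2 15) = [12, 14, 15, 2, 5, 11, 0, 10, 8, 9, 13, 3, 7, 6, 4, 1]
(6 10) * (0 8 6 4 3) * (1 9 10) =(0 8 6 1 9 10 4 3) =[8, 9, 2, 0, 3, 5, 1, 7, 6, 10, 4]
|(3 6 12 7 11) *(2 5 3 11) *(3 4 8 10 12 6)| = |(2 5 4 8 10 12 7)| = 7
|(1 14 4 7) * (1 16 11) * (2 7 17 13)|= 9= |(1 14 4 17 13 2 7 16 11)|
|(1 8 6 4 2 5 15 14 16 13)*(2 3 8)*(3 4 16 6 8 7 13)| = |(1 2 5 15 14 6 16 3 7 13)| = 10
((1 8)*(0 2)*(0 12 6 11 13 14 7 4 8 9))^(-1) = (0 9 1 8 4 7 14 13 11 6 12 2)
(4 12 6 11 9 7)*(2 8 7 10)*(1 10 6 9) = (1 10 2 8 7 4 12 9 6 11) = [0, 10, 8, 3, 12, 5, 11, 4, 7, 6, 2, 1, 9]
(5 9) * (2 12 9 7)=(2 12 9 5 7)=[0, 1, 12, 3, 4, 7, 6, 2, 8, 5, 10, 11, 9]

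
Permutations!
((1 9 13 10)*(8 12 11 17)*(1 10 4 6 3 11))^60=((1 9 13 4 6 3 11 17 8 12))^60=(17)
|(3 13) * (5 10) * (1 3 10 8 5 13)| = |(1 3)(5 8)(10 13)| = 2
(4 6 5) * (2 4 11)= (2 4 6 5 11)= [0, 1, 4, 3, 6, 11, 5, 7, 8, 9, 10, 2]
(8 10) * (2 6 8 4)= (2 6 8 10 4)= [0, 1, 6, 3, 2, 5, 8, 7, 10, 9, 4]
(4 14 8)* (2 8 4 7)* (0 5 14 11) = (0 5 14 4 11)(2 8 7) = [5, 1, 8, 3, 11, 14, 6, 2, 7, 9, 10, 0, 12, 13, 4]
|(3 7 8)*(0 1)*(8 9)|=4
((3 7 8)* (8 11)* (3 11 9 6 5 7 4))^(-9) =((3 4)(5 7 9 6)(8 11))^(-9) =(3 4)(5 6 9 7)(8 11)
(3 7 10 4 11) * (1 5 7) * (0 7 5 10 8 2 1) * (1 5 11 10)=(0 7 8 2 5 11 3)(4 10)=[7, 1, 5, 0, 10, 11, 6, 8, 2, 9, 4, 3]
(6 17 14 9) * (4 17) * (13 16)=[0, 1, 2, 3, 17, 5, 4, 7, 8, 6, 10, 11, 12, 16, 9, 15, 13, 14]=(4 17 14 9 6)(13 16)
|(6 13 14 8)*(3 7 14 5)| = 7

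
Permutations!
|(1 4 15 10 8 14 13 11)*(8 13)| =6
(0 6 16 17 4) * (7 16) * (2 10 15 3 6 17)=(0 17 4)(2 10 15 3 6 7 16)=[17, 1, 10, 6, 0, 5, 7, 16, 8, 9, 15, 11, 12, 13, 14, 3, 2, 4]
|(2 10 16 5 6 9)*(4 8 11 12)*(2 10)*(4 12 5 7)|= 9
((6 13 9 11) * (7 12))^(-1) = (6 11 9 13)(7 12)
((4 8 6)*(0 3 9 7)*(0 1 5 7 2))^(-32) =((0 3 9 2)(1 5 7)(4 8 6))^(-32) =(9)(1 5 7)(4 8 6)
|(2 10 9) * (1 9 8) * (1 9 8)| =5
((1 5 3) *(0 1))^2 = (0 5)(1 3)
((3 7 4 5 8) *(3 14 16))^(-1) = (3 16 14 8 5 4 7)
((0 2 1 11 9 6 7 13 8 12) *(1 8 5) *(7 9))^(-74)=(0 8)(1 11 7 13 5)(2 12)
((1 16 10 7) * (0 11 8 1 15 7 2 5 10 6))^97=(0 11 8 1 16 6)(2 5 10)(7 15)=((0 11 8 1 16 6)(2 5 10)(7 15))^97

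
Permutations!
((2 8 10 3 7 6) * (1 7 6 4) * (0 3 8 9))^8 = ((0 3 6 2 9)(1 7 4)(8 10))^8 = (10)(0 2 3 9 6)(1 4 7)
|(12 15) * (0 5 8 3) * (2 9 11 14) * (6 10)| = 4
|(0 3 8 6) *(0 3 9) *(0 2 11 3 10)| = 8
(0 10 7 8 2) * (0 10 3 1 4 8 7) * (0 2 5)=(0 3 1 4 8 5)(2 10)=[3, 4, 10, 1, 8, 0, 6, 7, 5, 9, 2]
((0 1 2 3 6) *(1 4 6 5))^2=((0 4 6)(1 2 3 5))^2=(0 6 4)(1 3)(2 5)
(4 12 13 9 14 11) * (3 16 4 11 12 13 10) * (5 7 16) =(3 5 7 16 4 13 9 14 12 10) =[0, 1, 2, 5, 13, 7, 6, 16, 8, 14, 3, 11, 10, 9, 12, 15, 4]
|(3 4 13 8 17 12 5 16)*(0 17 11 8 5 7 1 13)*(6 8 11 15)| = 30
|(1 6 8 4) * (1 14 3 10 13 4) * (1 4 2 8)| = |(1 6)(2 8 4 14 3 10 13)| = 14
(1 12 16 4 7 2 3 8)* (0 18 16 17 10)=(0 18 16 4 7 2 3 8 1 12 17 10)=[18, 12, 3, 8, 7, 5, 6, 2, 1, 9, 0, 11, 17, 13, 14, 15, 4, 10, 16]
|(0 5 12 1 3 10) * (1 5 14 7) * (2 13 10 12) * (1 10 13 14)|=9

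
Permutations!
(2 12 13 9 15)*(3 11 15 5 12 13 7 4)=(2 13 9 5 12 7 4 3 11 15)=[0, 1, 13, 11, 3, 12, 6, 4, 8, 5, 10, 15, 7, 9, 14, 2]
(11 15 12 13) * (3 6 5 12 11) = (3 6 5 12 13)(11 15) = [0, 1, 2, 6, 4, 12, 5, 7, 8, 9, 10, 15, 13, 3, 14, 11]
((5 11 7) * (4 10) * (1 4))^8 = ((1 4 10)(5 11 7))^8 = (1 10 4)(5 7 11)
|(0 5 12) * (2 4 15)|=3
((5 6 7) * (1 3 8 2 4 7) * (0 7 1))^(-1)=((0 7 5 6)(1 3 8 2 4))^(-1)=(0 6 5 7)(1 4 2 8 3)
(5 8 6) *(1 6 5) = [0, 6, 2, 3, 4, 8, 1, 7, 5] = (1 6)(5 8)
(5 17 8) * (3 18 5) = (3 18 5 17 8) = [0, 1, 2, 18, 4, 17, 6, 7, 3, 9, 10, 11, 12, 13, 14, 15, 16, 8, 5]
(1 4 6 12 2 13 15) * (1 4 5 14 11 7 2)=(1 5 14 11 7 2 13 15 4 6 12)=[0, 5, 13, 3, 6, 14, 12, 2, 8, 9, 10, 7, 1, 15, 11, 4]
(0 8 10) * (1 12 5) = (0 8 10)(1 12 5) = [8, 12, 2, 3, 4, 1, 6, 7, 10, 9, 0, 11, 5]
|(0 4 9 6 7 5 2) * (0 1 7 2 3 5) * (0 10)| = |(0 4 9 6 2 1 7 10)(3 5)| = 8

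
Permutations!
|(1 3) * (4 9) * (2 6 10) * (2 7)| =|(1 3)(2 6 10 7)(4 9)| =4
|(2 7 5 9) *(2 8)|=|(2 7 5 9 8)|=5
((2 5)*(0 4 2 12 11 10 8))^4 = (0 12)(2 10)(4 11)(5 8)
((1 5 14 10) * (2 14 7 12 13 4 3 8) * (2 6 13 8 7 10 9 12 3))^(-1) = (1 10 5)(2 4 13 6 8 12 9 14)(3 7) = ((1 5 10)(2 14 9 12 8 6 13 4)(3 7))^(-1)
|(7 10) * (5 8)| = |(5 8)(7 10)| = 2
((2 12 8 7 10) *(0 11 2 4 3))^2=((0 11 2 12 8 7 10 4 3))^2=(0 2 8 10 3 11 12 7 4)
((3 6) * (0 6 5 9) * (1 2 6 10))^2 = (0 1 6 5)(2 3 9 10)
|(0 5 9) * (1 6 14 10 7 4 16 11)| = |(0 5 9)(1 6 14 10 7 4 16 11)| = 24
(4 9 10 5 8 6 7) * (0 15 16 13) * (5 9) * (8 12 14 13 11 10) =(0 15 16 11 10 9 8 6 7 4 5 12 14 13) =[15, 1, 2, 3, 5, 12, 7, 4, 6, 8, 9, 10, 14, 0, 13, 16, 11]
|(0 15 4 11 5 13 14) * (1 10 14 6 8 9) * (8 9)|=11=|(0 15 4 11 5 13 6 9 1 10 14)|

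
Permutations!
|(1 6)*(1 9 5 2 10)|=6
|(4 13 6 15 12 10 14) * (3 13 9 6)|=|(3 13)(4 9 6 15 12 10 14)|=14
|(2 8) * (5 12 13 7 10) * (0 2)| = 15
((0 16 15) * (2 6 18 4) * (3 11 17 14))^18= ((0 16 15)(2 6 18 4)(3 11 17 14))^18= (2 18)(3 17)(4 6)(11 14)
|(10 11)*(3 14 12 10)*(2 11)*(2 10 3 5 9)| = |(2 11 5 9)(3 14 12)| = 12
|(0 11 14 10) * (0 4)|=|(0 11 14 10 4)|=5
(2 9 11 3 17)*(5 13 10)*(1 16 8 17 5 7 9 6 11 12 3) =(1 16 8 17 2 6 11)(3 5 13 10 7 9 12) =[0, 16, 6, 5, 4, 13, 11, 9, 17, 12, 7, 1, 3, 10, 14, 15, 8, 2]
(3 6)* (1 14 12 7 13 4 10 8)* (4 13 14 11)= (1 11 4 10 8)(3 6)(7 14 12)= [0, 11, 2, 6, 10, 5, 3, 14, 1, 9, 8, 4, 7, 13, 12]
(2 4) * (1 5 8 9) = (1 5 8 9)(2 4) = [0, 5, 4, 3, 2, 8, 6, 7, 9, 1]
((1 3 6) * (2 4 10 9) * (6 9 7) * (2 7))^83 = (1 7 3 6 9)(2 10 4) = ((1 3 9 7 6)(2 4 10))^83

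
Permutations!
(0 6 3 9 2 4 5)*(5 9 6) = [5, 1, 4, 6, 9, 0, 3, 7, 8, 2] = (0 5)(2 4 9)(3 6)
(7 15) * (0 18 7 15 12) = (0 18 7 12) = [18, 1, 2, 3, 4, 5, 6, 12, 8, 9, 10, 11, 0, 13, 14, 15, 16, 17, 7]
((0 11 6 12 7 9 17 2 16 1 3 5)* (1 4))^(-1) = ((0 11 6 12 7 9 17 2 16 4 1 3 5))^(-1) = (0 5 3 1 4 16 2 17 9 7 12 6 11)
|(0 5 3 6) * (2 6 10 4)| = 7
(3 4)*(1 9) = (1 9)(3 4) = [0, 9, 2, 4, 3, 5, 6, 7, 8, 1]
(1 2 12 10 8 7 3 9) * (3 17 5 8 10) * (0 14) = (0 14)(1 2 12 3 9)(5 8 7 17) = [14, 2, 12, 9, 4, 8, 6, 17, 7, 1, 10, 11, 3, 13, 0, 15, 16, 5]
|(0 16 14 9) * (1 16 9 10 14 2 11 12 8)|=6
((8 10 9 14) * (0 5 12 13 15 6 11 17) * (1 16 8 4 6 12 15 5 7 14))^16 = (0 14 6 17 7 4 11)(1 16 8 10 9)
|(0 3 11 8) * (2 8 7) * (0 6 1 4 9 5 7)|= 24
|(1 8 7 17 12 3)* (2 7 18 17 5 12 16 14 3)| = |(1 8 18 17 16 14 3)(2 7 5 12)| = 28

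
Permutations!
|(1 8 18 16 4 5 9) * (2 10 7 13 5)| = 11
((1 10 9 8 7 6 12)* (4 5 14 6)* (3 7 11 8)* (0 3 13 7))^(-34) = (1 5 9 6 7)(4 10 14 13 12)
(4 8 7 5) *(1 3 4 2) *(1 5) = [0, 3, 5, 4, 8, 2, 6, 1, 7] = (1 3 4 8 7)(2 5)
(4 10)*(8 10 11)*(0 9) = (0 9)(4 11 8 10) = [9, 1, 2, 3, 11, 5, 6, 7, 10, 0, 4, 8]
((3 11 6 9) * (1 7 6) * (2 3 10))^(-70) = (1 6 10 3)(2 11 7 9)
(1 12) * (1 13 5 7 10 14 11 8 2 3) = [0, 12, 3, 1, 4, 7, 6, 10, 2, 9, 14, 8, 13, 5, 11] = (1 12 13 5 7 10 14 11 8 2 3)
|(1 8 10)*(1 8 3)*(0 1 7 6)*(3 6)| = 6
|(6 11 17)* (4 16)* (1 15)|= 6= |(1 15)(4 16)(6 11 17)|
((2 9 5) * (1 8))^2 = ((1 8)(2 9 5))^2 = (2 5 9)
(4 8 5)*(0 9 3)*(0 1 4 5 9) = (1 4 8 9 3) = [0, 4, 2, 1, 8, 5, 6, 7, 9, 3]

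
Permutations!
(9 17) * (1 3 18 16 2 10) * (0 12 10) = (0 12 10 1 3 18 16 2)(9 17) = [12, 3, 0, 18, 4, 5, 6, 7, 8, 17, 1, 11, 10, 13, 14, 15, 2, 9, 16]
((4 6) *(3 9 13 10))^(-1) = (3 10 13 9)(4 6) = ((3 9 13 10)(4 6))^(-1)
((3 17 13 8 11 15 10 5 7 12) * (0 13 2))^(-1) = (0 2 17 3 12 7 5 10 15 11 8 13)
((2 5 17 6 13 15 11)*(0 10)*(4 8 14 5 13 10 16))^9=(17)(2 13 15 11)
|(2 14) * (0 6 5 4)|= 4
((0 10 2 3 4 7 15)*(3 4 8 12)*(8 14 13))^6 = (15)(3 14 13 8 12) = ((0 10 2 4 7 15)(3 14 13 8 12))^6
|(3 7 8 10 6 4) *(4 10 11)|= 10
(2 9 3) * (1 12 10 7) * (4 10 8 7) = (1 12 8 7)(2 9 3)(4 10) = [0, 12, 9, 2, 10, 5, 6, 1, 7, 3, 4, 11, 8]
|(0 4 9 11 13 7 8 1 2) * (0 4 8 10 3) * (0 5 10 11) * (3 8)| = |(0 3 5 10 8 1 2 4 9)(7 11 13)| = 9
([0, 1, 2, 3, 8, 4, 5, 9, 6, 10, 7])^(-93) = [0, 1, 2, 3, 5, 6, 8, 7, 4, 9, 10]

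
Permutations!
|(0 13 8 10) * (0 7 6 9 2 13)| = 7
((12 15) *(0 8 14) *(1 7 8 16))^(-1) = (0 14 8 7 1 16)(12 15)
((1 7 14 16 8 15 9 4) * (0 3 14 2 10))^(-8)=((0 3 14 16 8 15 9 4 1 7 2 10))^(-8)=(0 8 1)(2 14 9)(3 15 7)(4 10 16)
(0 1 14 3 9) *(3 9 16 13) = [1, 14, 2, 16, 4, 5, 6, 7, 8, 0, 10, 11, 12, 3, 9, 15, 13] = (0 1 14 9)(3 16 13)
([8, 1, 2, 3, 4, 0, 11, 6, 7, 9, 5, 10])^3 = [6, 1, 2, 3, 4, 7, 5, 10, 11, 9, 8, 0]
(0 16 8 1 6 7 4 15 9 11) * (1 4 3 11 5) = (0 16 8 4 15 9 5 1 6 7 3 11) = [16, 6, 2, 11, 15, 1, 7, 3, 4, 5, 10, 0, 12, 13, 14, 9, 8]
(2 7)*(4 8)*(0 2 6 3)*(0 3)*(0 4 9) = [2, 1, 7, 3, 8, 5, 4, 6, 9, 0] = (0 2 7 6 4 8 9)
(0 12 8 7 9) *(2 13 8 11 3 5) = [12, 1, 13, 5, 4, 2, 6, 9, 7, 0, 10, 3, 11, 8] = (0 12 11 3 5 2 13 8 7 9)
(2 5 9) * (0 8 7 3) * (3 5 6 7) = [8, 1, 6, 0, 4, 9, 7, 5, 3, 2] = (0 8 3)(2 6 7 5 9)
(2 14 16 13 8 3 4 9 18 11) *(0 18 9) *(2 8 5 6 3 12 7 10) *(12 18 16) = [16, 1, 14, 4, 0, 6, 3, 10, 18, 9, 2, 8, 7, 5, 12, 15, 13, 17, 11] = (0 16 13 5 6 3 4)(2 14 12 7 10)(8 18 11)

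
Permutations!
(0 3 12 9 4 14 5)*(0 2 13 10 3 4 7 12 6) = [4, 1, 13, 6, 14, 2, 0, 12, 8, 7, 3, 11, 9, 10, 5] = (0 4 14 5 2 13 10 3 6)(7 12 9)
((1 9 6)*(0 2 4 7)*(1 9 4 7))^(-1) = (0 7 2)(1 4)(6 9)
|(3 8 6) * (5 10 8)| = 5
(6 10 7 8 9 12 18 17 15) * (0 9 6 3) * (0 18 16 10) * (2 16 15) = (0 9 12 15 3 18 17 2 16 10 7 8 6) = [9, 1, 16, 18, 4, 5, 0, 8, 6, 12, 7, 11, 15, 13, 14, 3, 10, 2, 17]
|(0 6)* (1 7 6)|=|(0 1 7 6)|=4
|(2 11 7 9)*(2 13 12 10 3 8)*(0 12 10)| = 8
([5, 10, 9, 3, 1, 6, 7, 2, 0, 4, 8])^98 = (0 10 4 2 6)(1 9 7 5 8)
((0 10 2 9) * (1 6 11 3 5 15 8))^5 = (0 10 2 9)(1 15 3 6 8 5 11)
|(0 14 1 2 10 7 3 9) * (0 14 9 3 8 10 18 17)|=21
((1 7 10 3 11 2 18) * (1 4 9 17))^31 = (1 7 10 3 11 2 18 4 9 17)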